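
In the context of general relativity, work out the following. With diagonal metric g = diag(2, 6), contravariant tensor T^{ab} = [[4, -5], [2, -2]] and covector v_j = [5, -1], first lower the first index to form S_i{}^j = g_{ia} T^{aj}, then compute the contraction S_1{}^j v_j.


Step 1: lower the first index. For a diagonal metric, g_{ia} T^{aj} = g_{ii} T^{ij} (no sum on i).
g_{11} = 2
S_1{}^1 = 2 * T^{11} = 2 * 4 = 8
S_1{}^2 = 2 * T^{12} = 2 * -5 = -10
Step 2: contract S_1{}^j with v_j.
S_1{}^1 * v_1 = 8 * 5 = 40
S_1{}^2 * v_2 = -10 * -1 = 10
Result = 40 + 10 = 50

50


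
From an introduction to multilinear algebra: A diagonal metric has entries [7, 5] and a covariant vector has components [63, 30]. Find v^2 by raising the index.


To raise an index with a diagonal metric: v^i = v_i / g_{ii}.
For index 2: v_2 = 30, g_{22} = 5
v^2 = 30 / 5 = 6

6


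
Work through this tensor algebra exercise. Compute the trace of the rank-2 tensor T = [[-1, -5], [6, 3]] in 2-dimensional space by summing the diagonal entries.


The contraction (trace) of a rank-2 tensor is the sum of its diagonal elements.
Diagonal entries: A[1,1] = -1, A[2,2] = 3
Tr(A) = -1 + 3 = 2

2


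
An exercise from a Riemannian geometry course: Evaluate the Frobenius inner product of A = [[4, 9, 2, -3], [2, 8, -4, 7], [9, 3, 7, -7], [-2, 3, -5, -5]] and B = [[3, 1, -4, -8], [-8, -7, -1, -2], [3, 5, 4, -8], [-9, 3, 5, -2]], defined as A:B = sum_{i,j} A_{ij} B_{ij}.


A:B = sum over all i,j of A_{ij} * B_{ij}.
Row 1: 4*3=12, 9*1=9, 2*-4=-8, -3*-8=24 => row sum = 37
Row 2: 2*-8=-16, 8*-7=-56, -4*-1=4, 7*-2=-14 => row sum = -82
Row 3: 9*3=27, 3*5=15, 7*4=28, -7*-8=56 => row sum = 126
Row 4: -2*-9=18, 3*3=9, -5*5=-25, -5*-2=10 => row sum = 12
Total = 37 + -82 + 126 + 12 = 93

93


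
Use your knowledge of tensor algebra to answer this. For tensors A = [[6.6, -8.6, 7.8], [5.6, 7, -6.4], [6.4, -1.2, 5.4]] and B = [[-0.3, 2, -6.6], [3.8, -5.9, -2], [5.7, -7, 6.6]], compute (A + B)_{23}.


Tensor addition is component-wise: (A + B)_{ij} = A_{ij} + B_{ij}.
A_{23} = -6.4
B_{23} = -2
(A + B)_{23} = -6.4 + -2 = -8.4

-8.4


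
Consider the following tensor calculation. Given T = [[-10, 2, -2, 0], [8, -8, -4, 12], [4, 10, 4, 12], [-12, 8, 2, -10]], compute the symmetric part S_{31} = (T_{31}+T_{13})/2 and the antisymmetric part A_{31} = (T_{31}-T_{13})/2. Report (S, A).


T_{31} = 4
T_{13} = -2
S_{31} = (4 + -2)/2 = 2/2 = 1
A_{31} = (4 - -2)/2 = 6/2 = 3
Check: S + A = 1 + 3 = 4 = T_{31}.

(1, 3)


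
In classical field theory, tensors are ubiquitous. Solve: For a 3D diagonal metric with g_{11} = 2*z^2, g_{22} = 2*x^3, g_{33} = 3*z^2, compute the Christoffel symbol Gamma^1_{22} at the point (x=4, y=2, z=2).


For a diagonal metric, Gamma^k_{ij} = (1/2) g^{kk} (dg_{ik}/dx_j + dg_{jk}/dx_i - dg_{ij}/dx_k).
The metric is diagonal, so g_{ab} = 0 for a != b.
At the given point: g_{11} = 8, g_{22} = 128, g_{33} = 12
g^{11} = 1/8
dg_{21}/dx_2 = 0 (off-diagonal)
dg_{21}/dx_2 = 0 (off-diagonal)
dg_{22}/dx_1 = dg_{22}/dx_1 = 96
Numerator = 0 + 0 - 96 = -96
Gamma^1_{22} = -96 / (2 * 8) = -6

-6


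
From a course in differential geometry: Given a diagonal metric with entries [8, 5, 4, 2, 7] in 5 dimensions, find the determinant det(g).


For a diagonal metric, the determinant is the product of diagonal entries.
Diagonal entries: 8, 5, 4, 2, 7
det(g) = 8 * 5 * 4 * 2 * 7 = 2240

2240


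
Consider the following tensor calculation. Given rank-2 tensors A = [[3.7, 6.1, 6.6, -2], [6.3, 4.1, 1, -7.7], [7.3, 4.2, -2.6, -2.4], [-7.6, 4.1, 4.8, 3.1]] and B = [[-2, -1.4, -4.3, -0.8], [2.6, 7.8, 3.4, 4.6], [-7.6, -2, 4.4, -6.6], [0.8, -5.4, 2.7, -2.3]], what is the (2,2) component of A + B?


Tensor addition is component-wise: (A + B)_{ij} = A_{ij} + B_{ij}.
A_{22} = 4.1
B_{22} = 7.8
(A + B)_{22} = 4.1 + 7.8 = 11.9

11.9


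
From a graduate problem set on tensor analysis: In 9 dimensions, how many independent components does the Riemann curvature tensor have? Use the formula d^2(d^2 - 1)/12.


The Riemann tensor in d dimensions has d^2(d^2 - 1)/12 independent components.
d = 9, so d^2 = 81
d^2 - 1 = 80
d^2(d^2 - 1) = 81 * 80 = 6480
Divide by 12: 6480 / 12 = 540

540


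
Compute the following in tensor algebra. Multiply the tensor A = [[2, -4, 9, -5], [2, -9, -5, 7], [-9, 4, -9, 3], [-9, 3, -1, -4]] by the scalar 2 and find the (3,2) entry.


Scalar multiplication: (cA)_{ij} = c * A_{ij}.
c = 2
A_{32} = 4
(cA)_{32} = 2 * 4 = 8

8


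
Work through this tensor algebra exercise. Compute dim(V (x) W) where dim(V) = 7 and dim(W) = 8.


The dimension of a tensor product is the product of dimensions.
dim(V) = 7, dim(W) = 8
dim(V (x) W) = 7 * 8 = 56

56


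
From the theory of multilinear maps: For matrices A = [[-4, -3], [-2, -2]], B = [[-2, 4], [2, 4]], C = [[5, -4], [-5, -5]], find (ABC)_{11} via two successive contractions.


(ABC)_{11} = sum_m (AB)_{1m} C_{m1}. First compute row 1 of AB.
(AB)_{11} = -4*-2 + -3*2 = 2
(AB)_{12} = -4*4 + -3*4 = -28
Now contract with column 1 of C:
(AB)_{11} * C_{11} = 2 * 5 = 10
(AB)_{12} * C_{21} = -28 * -5 = 140
(ABC)_{11} = 10 + 140 = 150

150


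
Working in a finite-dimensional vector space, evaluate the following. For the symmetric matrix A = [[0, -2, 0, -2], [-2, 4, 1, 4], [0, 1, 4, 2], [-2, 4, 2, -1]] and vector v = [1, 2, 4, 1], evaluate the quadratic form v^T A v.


First compute Av:
(Av)_1 = 0*1 + -2*2 + 0*4 + -2*1 = -6
(Av)_2 = -2*1 + 4*2 + 1*4 + 4*1 = 14
(Av)_3 = 0*1 + 1*2 + 4*4 + 2*1 = 20
(Av)_4 = -2*1 + 4*2 + 2*4 + -1*1 = 13
Av = [-6, 14, 20, 13]
Then v^T (Av) = 1*-6 + 2*14 + 4*20 + 1*13
= -6 + 28 + 80 + 13 = 115

115


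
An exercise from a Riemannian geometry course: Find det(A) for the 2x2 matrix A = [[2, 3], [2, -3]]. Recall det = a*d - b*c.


For a 2x2 matrix [[a, b], [c, d]], det = a*d - b*c.
a = 2, b = 3, c = 2, d = -3
a*d = 2 * -3 = -6
b*c = 3 * 2 = 6
det = -6 - 6 = -12

-12


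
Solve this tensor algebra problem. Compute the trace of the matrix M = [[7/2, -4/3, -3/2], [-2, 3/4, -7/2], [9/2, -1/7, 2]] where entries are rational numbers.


The trace is the sum of diagonal entries.
Diagonal: M[1,1] = 7/2, M[2,2] = 3/4, M[3,3] = 2
Tr(M) = 7/2 + 3/4 + 2
Computing step by step:
After adding M[1,1]: 7/2
After adding M[2,2]: 17/4
After adding M[3,3]: 25/4
Tr(M) = 25/4

25/4


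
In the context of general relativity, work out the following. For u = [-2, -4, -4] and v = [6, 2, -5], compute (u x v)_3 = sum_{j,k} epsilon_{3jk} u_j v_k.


(u x v)_3 = sum_{j,k} epsilon_{3jk} u_j v_k. Only permutations of (1,2,3) contribute; the two non-zero terms are:
eps_{312} u_1 v_2 = 1 * -2 * 2 = -4
eps_{321} u_2 v_1 = -1 * -4 * 6 = 24
(u x v)_3 = 20

20


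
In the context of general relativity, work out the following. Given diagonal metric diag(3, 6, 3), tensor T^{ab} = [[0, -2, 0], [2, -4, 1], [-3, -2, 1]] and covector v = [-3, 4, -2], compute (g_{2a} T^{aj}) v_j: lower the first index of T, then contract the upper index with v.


Step 1: lower the first index. For a diagonal metric, g_{ia} T^{aj} = g_{ii} T^{ij} (no sum on i).
g_{22} = 6
S_2{}^1 = 6 * T^{21} = 6 * 2 = 12
S_2{}^2 = 6 * T^{22} = 6 * -4 = -24
S_2{}^3 = 6 * T^{23} = 6 * 1 = 6
Step 2: contract S_2{}^j with v_j.
S_2{}^1 * v_1 = 12 * -3 = -36
S_2{}^2 * v_2 = -24 * 4 = -96
S_2{}^3 * v_3 = 6 * -2 = -12
Result = -36 + -96 + -12 = -144

-144


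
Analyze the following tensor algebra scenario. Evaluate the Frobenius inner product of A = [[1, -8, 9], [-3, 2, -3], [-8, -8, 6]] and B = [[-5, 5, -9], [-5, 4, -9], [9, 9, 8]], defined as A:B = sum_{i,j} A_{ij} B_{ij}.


A:B = sum over all i,j of A_{ij} * B_{ij}.
Row 1: 1*-5=-5, -8*5=-40, 9*-9=-81 => row sum = -126
Row 2: -3*-5=15, 2*4=8, -3*-9=27 => row sum = 50
Row 3: -8*9=-72, -8*9=-72, 6*8=48 => row sum = -96
Total = -126 + 50 + -96 = -172

-172


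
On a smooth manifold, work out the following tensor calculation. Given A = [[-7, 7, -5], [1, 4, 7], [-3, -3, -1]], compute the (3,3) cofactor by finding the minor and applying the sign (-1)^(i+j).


To find cofactor C_{33}, delete row 3 and column 3.
The resulting 2x2 submatrix is: [[-7, 7], [1, 4]]
Minor M_{33} = -7*4 - 7*1
  = -28 - 7 = -35
Sign = (-1)^(3+3) = (-1)^6 = 1
Cofactor C_{33} = 1 * -35 = -35

-35


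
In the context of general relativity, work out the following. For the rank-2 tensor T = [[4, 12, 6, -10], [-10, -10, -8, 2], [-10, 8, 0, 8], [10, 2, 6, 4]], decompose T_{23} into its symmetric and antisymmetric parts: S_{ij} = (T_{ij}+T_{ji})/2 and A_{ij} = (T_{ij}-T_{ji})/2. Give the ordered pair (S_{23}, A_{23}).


T_{23} = -8
T_{32} = 8
S_{23} = (-8 + 8)/2 = 0/2 = 0
A_{23} = (-8 - 8)/2 = -16/2 = -8
Check: S + A = 0 + -8 = -8 = T_{23}.

(0, -8)


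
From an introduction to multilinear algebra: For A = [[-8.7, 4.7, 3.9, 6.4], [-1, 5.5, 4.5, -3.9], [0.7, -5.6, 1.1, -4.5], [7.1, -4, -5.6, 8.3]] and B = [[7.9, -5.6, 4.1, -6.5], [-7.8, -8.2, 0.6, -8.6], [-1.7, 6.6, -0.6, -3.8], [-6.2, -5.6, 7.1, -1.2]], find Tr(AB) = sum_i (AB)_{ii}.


Tr(AB) = sum_i (AB)_{ii} where (AB)_{ii} = sum_k A_{ik} B_{ki}.
(AB)_{11} = -8.7*7.9 + 4.7*-7.8 + 3.9*-1.7 + 6.4*-6.2 = -151.7
(AB)_{22} = -1*-5.6 + 5.5*-8.2 + 4.5*6.6 + -3.9*-5.6 = 12.04
(AB)_{33} = 0.7*4.1 + -5.6*0.6 + 1.1*-0.6 + -4.5*7.1 = -33.1
(AB)_{44} = 7.1*-6.5 + -4*-8.6 + -5.6*-3.8 + 8.3*-1.2 = -0.43
Tr(AB) = -151.7 + 12.04 + -33.1 + -0.43 = -173.19

-173.19


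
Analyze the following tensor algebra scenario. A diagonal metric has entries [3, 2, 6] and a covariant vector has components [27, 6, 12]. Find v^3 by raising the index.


To raise an index with a diagonal metric: v^i = v_i / g_{ii}.
For index 3: v_3 = 12, g_{33} = 6
v^3 = 12 / 6 = 2

2


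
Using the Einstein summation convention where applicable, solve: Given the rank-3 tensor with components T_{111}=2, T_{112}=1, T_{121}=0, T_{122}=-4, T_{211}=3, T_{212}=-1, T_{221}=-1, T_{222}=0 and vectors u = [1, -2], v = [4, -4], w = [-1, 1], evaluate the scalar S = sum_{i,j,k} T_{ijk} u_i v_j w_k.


S = sum over i,j,k of T_{ijk} u_i v_j w_k. Expanding all 8 terms:
T_{111}*u_1*v_1*w_1 = 2*1*4*-1 = -8  (running total: -8)
T_{112}*u_1*v_1*w_2 = 1*1*4*1 = 4  (running total: -4)
T_{121}*u_1*v_2*w_1 = 0*1*-4*-1 = 0  (running total: -4)
T_{122}*u_1*v_2*w_2 = -4*1*-4*1 = 16  (running total: 12)
T_{211}*u_2*v_1*w_1 = 3*-2*4*-1 = 24  (running total: 36)
T_{212}*u_2*v_1*w_2 = -1*-2*4*1 = 8  (running total: 44)
T_{221}*u_2*v_2*w_1 = -1*-2*-4*-1 = 8  (running total: 52)
T_{222}*u_2*v_2*w_2 = 0*-2*-4*1 = 0  (running total: 52)
S = 52

52


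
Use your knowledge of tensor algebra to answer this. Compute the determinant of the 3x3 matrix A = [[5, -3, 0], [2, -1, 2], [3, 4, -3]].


Expanding along the first row, det(A) = a11*M_11 - a12*M_12 + a13*M_13, where M_1j is the (1,j) minor.
Minor M_11 = -1*-3 - 2*4 = -5
Minor M_12 = 2*-3 - 2*3 = -12
Minor M_13 = 2*4 - -1*3 = 11
det = 5*(-5) - -3*(-12) + 0*(11)
    = -25 - 36 + 0
    = -61

-61


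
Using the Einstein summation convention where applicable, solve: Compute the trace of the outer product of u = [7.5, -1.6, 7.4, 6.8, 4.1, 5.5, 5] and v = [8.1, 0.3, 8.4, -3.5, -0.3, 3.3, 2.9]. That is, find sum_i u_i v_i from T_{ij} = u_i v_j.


The outer product gives T_{ij} = u_i v_j.
The trace (contraction) is Tr(T) = sum_i T_{ii} = sum_i u_i v_i.
Diagonal entries:
T_{11} = u_1 * v_1 = 7.5 * 8.1 = 60.75
T_{22} = u_2 * v_2 = -1.6 * 0.3 = -0.48
T_{33} = u_3 * v_3 = 7.4 * 8.4 = 62.16
T_{44} = u_4 * v_4 = 6.8 * -3.5 = -23.8
T_{55} = u_5 * v_5 = 4.1 * -0.3 = -1.23
T_{66} = u_6 * v_6 = 5.5 * 3.3 = 18.15
T_{77} = u_7 * v_7 = 5 * 2.9 = 14.5
Tr(T) = 60.75 + -0.48 + 62.16 + -23.8 + -1.23 + 18.15 + 14.5 = 130.05

130.05


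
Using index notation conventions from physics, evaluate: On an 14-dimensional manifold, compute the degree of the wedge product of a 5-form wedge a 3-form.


The degree of a wedge product is the sum of the degrees of the individual forms.
Degrees: 5, 3
Total degree = 5 + 3 = 8

8


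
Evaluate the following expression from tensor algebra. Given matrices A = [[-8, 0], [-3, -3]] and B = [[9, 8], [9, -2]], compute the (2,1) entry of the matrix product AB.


(AB)_{ij} = sum_k A_{ik} B_{kj}.
For i=2, j=1:
A_{21} * B_{11} = -3 * 9 = -27
A_{22} * B_{21} = -3 * 9 = -27
Sum = -27 + -27 = -54

-54


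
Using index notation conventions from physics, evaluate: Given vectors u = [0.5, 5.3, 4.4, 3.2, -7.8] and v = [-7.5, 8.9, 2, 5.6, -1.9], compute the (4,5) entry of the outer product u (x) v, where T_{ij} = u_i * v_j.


The outer product entry T_{ij} = u_i * v_j.
We need i=4, j=5.
u_4 = 3.2, v_5 = -1.9
T_{4,5} = 3.2 * -1.9 = -6.08

-6.08


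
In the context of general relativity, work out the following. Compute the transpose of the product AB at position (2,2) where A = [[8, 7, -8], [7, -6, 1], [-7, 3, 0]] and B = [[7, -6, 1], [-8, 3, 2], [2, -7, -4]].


(AB)^T_{ij} = (AB)_{ji} = sum_k A_{jk} B_{ki}.
For i=2, j=2 we need (AB)_{22}:
A_{21} * B_{12} = 7 * -6 = -42
A_{22} * B_{22} = -6 * 3 = -18
A_{23} * B_{32} = 1 * -7 = -7
Sum = -42 + -18 + -7 = -67

-67


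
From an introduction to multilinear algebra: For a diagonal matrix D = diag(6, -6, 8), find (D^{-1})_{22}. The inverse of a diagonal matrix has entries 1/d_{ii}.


For a diagonal matrix, the inverse has entries (D^{-1})_{ii} = 1/d_{ii}.
The diagonal entries are: d_{11} = 6, d_{22} = -6, d_{33} = 8
We need (D^{-1})_{22} = 1/d_{22} = 1/-6 = -1/6

-1/6


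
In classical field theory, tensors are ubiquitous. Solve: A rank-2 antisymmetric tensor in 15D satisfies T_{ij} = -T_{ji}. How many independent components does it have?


An antisymmetric rank-2 tensor satisfies A_{ij} = -A_{ji}, so diagonal entries are zero.
The independent components are the upper-triangular entries: C(n, 2) = n(n-1)/2.
n = 15
C(15, 2) = 15 * 14 / 2 = 210 / 2 = 105

105


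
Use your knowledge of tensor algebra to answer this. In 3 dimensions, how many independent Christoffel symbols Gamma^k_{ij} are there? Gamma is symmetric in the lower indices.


Christoffel symbols Gamma^k_{ij} are symmetric in i,j, so there are d * d(d+1)/2 independent symbols.
d = 3
d(d+1)/2 = 3 * 4 / 2 = 6
Total = 3 * 6 = 18

18


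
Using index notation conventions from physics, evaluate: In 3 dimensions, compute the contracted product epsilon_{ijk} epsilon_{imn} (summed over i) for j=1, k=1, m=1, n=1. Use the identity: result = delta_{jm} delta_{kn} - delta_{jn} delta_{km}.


Using the identity: epsilon_{ijk} epsilon_{imn} = delta_{jm} delta_{kn} - delta_{jn} delta_{km}.
delta_{11} = 1
delta_{11} = 1
delta_{11} = 1
delta_{11} = 1
Result = 1 * 1 - 1 * 1 = 1 - 1 = 0

0


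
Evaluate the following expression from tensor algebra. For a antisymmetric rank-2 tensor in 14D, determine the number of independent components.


A antisymmetric rank-2 tensor in d dimensions has d(d-1)/2 independent components.
d = 14
d(d-1)/2 = 14 * 13 / 2 = 182 / 2 = 91

91


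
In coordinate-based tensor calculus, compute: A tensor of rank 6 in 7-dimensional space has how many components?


The number of components of a rank-r tensor in d dimensions is d^r.
Here d = 7 and r = 6.
7^6 = 117649

117649


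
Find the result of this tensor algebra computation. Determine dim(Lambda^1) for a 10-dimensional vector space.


The dimension of the space of p-forms on an n-dimensional space is C(n, p).
n = 10, p = 1
C(10, 1) = 10! / (1! * 9!) = 10

10


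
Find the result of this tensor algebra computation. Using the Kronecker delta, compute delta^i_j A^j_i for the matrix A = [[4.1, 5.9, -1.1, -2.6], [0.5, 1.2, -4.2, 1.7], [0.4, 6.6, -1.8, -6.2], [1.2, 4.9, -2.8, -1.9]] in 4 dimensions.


The contraction (trace) of a rank-2 tensor is the sum of its diagonal elements.
Diagonal entries: A[1,1] = 4.1, A[2,2] = 1.2, A[3,3] = -1.8, A[4,4] = -1.9
Tr(A) = 4.1 + 1.2 + -1.8 + -1.9 = 1.6

1.6


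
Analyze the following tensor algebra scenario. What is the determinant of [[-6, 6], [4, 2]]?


For a 2x2 matrix [[a, b], [c, d]], det = a*d - b*c.
a = -6, b = 6, c = 4, d = 2
a*d = -6 * 2 = -12
b*c = 6 * 4 = 24
det = -12 - 24 = -36

-36


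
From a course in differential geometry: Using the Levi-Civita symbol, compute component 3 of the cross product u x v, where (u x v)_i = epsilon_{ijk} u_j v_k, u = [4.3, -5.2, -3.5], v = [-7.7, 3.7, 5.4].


(u x v)_3 = sum_{j,k} epsilon_{3jk} u_j v_k. Only permutations of (1,2,3) contribute; the two non-zero terms are:
eps_{312} u_1 v_2 = 1 * 4.3 * 3.7 = 15.91
eps_{321} u_2 v_1 = -1 * -5.2 * -7.7 = -40.04
(u x v)_3 = -24.13

-24.13


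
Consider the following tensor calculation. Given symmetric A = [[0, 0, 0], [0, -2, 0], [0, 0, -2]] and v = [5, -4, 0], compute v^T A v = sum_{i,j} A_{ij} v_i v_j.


First compute Av:
(Av)_1 = 0*5 + 0*-4 + 0*0 = 0
(Av)_2 = 0*5 + -2*-4 + 0*0 = 8
(Av)_3 = 0*5 + 0*-4 + -2*0 = 0
Av = [0, 8, 0]
Then v^T (Av) = 5*0 + -4*8 + 0*0
= 0 + -32 + 0 = -32

-32


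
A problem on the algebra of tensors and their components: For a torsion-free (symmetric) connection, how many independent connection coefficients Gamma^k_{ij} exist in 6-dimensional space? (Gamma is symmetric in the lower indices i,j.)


Christoffel symbols Gamma^k_{ij} are symmetric in i,j, so there are d * d(d+1)/2 independent symbols.
d = 6
d(d+1)/2 = 6 * 7 / 2 = 21
Total = 6 * 21 = 126

126


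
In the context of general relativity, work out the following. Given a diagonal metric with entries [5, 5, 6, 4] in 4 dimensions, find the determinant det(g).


For a diagonal metric, the determinant is the product of diagonal entries.
Diagonal entries: 5, 5, 6, 4
det(g) = 5 * 5 * 6 * 4 = 600

600


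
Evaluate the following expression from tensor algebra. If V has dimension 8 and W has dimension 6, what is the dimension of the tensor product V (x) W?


The dimension of a tensor product is the product of dimensions.
dim(V) = 8, dim(W) = 6
dim(V (x) W) = 8 * 6 = 48

48


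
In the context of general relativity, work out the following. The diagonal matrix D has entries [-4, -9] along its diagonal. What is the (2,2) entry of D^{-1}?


For a diagonal matrix, the inverse has entries (D^{-1})_{ii} = 1/d_{ii}.
The diagonal entries are: d_{11} = -4, d_{22} = -9
We need (D^{-1})_{22} = 1/d_{22} = 1/-9 = -1/9

-1/9


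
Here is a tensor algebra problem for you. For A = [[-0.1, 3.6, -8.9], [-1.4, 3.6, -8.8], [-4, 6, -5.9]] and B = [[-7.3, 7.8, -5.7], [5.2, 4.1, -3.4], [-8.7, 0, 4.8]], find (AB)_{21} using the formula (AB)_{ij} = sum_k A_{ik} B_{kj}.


(AB)_{ij} = sum_k A_{ik} B_{kj}.
For i=2, j=1:
A_{21} * B_{11} = -1.4 * -7.3 = 10.22
A_{22} * B_{21} = 3.6 * 5.2 = 18.72
A_{23} * B_{31} = -8.8 * -8.7 = 76.56
Sum = 10.22 + 18.72 + 76.56 = 105.5

105.5


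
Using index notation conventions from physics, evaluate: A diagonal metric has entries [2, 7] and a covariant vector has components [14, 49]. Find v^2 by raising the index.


To raise an index with a diagonal metric: v^i = v_i / g_{ii}.
For index 2: v_2 = 49, g_{22} = 7
v^2 = 49 / 7 = 7

7


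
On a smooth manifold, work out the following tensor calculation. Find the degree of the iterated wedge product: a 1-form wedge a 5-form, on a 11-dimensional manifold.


The degree of a wedge product is the sum of the degrees of the individual forms.
Degrees: 1, 5
Total degree = 1 + 5 = 6

6


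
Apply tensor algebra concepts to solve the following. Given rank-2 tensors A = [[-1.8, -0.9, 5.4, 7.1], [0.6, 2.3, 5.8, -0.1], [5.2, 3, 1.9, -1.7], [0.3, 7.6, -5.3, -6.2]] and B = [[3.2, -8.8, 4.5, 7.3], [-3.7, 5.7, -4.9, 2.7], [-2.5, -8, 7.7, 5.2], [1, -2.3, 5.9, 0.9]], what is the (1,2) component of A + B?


Tensor addition is component-wise: (A + B)_{ij} = A_{ij} + B_{ij}.
A_{12} = -0.9
B_{12} = -8.8
(A + B)_{12} = -0.9 + -8.8 = -9.7

-9.7


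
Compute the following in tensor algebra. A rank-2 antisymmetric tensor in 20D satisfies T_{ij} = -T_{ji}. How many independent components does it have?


An antisymmetric rank-2 tensor satisfies A_{ij} = -A_{ji}, so diagonal entries are zero.
The independent components are the upper-triangular entries: C(n, 2) = n(n-1)/2.
n = 20
C(20, 2) = 20 * 19 / 2 = 380 / 2 = 190

190


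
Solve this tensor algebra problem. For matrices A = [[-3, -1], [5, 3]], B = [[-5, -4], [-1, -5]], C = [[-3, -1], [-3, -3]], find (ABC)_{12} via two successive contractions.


(ABC)_{12} = sum_m (AB)_{1m} C_{m2}. First compute row 1 of AB.
(AB)_{11} = -3*-5 + -1*-1 = 16
(AB)_{12} = -3*-4 + -1*-5 = 17
Now contract with column 2 of C:
(AB)_{11} * C_{12} = 16 * -1 = -16
(AB)_{12} * C_{22} = 17 * -3 = -51
(ABC)_{12} = -16 + -51 = -67

-67


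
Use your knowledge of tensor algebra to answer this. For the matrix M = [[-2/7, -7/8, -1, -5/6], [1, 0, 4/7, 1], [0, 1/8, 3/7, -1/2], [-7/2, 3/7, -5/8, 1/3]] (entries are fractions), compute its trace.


The trace is the sum of diagonal entries.
Diagonal: M[1,1] = -2/7, M[2,2] = 0, M[3,3] = 3/7, M[4,4] = 1/3
Tr(M) = -2/7 + 0 + 3/7 + 1/3
Computing step by step:
After adding M[1,1]: -2/7
After adding M[2,2]: -2/7
After adding M[3,3]: 1/7
After adding M[4,4]: 10/21
Tr(M) = 10/21

10/21


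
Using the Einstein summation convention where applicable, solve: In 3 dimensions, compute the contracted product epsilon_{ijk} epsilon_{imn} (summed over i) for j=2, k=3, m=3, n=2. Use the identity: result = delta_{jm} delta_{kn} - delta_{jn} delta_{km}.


Using the identity: epsilon_{ijk} epsilon_{imn} = delta_{jm} delta_{kn} - delta_{jn} delta_{km}.
delta_{23} = 0
delta_{32} = 0
delta_{22} = 1
delta_{33} = 1
Result = 0 * 0 - 1 * 1 = 0 - 1 = -1

-1


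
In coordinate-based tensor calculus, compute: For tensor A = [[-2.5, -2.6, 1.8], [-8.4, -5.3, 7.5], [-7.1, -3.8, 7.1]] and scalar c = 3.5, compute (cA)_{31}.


Scalar multiplication: (cA)_{ij} = c * A_{ij}.
c = 3.5
A_{31} = -7.1
(cA)_{31} = 3.5 * -7.1 = -24.85

-24.85


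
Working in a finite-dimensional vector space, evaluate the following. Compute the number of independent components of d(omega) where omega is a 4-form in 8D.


The exterior derivative of a p-form is a (p+1)-form.
Its number of independent components is C(n, p+1).
n = 8, p+1 = 5
C(8, 5) = 56

56


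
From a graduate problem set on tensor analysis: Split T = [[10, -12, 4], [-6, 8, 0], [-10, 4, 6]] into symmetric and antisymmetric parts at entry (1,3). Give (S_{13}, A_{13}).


T_{13} = 4
T_{31} = -10
S_{13} = (4 + -10)/2 = -6/2 = -3
A_{13} = (4 - -10)/2 = 14/2 = 7
Check: S + A = -3 + 7 = 4 = T_{13}.

(-3, 7)


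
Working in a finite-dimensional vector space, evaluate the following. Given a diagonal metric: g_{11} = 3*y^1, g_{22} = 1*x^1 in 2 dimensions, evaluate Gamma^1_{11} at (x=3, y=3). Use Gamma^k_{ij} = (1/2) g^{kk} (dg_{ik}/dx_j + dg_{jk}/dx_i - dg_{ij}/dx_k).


For a diagonal metric, Gamma^k_{ij} = (1/2) g^{kk} (dg_{ik}/dx_j + dg_{jk}/dx_i - dg_{ij}/dx_k).
The metric is diagonal, so g_{ab} = 0 for a != b.
At the given point: g_{11} = 9, g_{22} = 3
g^{11} = 1/9
dg_{11}/dx_1 = dg_{11}/dx_1 = 0
dg_{11}/dx_1 = dg_{11}/dx_1 = 0
dg_{11}/dx_1 = dg_{11}/dx_1 = 0
Numerator = 0 + 0 - 0 = 0
Gamma^1_{11} = 0 / (2 * 9) = 0

0


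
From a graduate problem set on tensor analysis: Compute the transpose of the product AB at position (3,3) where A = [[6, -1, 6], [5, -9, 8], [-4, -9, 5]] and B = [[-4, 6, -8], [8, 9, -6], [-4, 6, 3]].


(AB)^T_{ij} = (AB)_{ji} = sum_k A_{jk} B_{ki}.
For i=3, j=3 we need (AB)_{33}:
A_{31} * B_{13} = -4 * -8 = 32
A_{32} * B_{23} = -9 * -6 = 54
A_{33} * B_{33} = 5 * 3 = 15
Sum = 32 + 54 + 15 = 101

101


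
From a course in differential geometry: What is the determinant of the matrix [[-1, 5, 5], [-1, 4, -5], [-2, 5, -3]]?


Expanding along the first row, det(A) = a11*M_11 - a12*M_12 + a13*M_13, where M_1j is the (1,j) minor.
Minor M_11 = 4*-3 - -5*5 = 13
Minor M_12 = -1*-3 - -5*-2 = -7
Minor M_13 = -1*5 - 4*-2 = 3
det = -1*(13) - 5*(-7) + 5*(3)
    = -13 - -35 + 15
    = 37

37


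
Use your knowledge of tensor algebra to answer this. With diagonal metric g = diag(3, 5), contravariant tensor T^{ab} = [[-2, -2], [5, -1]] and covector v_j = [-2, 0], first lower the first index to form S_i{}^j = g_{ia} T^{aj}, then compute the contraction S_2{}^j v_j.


Step 1: lower the first index. For a diagonal metric, g_{ia} T^{aj} = g_{ii} T^{ij} (no sum on i).
g_{22} = 5
S_2{}^1 = 5 * T^{21} = 5 * 5 = 25
S_2{}^2 = 5 * T^{22} = 5 * -1 = -5
Step 2: contract S_2{}^j with v_j.
S_2{}^1 * v_1 = 25 * -2 = -50
S_2{}^2 * v_2 = -5 * 0 = 0
Result = -50 + 0 = -50

-50


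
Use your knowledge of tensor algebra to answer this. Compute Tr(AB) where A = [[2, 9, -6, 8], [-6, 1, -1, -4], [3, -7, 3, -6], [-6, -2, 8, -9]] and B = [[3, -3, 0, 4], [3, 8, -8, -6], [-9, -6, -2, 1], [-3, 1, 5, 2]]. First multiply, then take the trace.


Tr(AB) = sum_i (AB)_{ii} where (AB)_{ii} = sum_k A_{ik} B_{ki}.
(AB)_{11} = 2*3 + 9*3 + -6*-9 + 8*-3 = 63
(AB)_{22} = -6*-3 + 1*8 + -1*-6 + -4*1 = 28
(AB)_{33} = 3*0 + -7*-8 + 3*-2 + -6*5 = 20
(AB)_{44} = -6*4 + -2*-6 + 8*1 + -9*2 = -22
Tr(AB) = 63 + 28 + 20 + -22 = 89

89


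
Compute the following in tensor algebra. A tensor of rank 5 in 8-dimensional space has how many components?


The number of components of a rank-r tensor in d dimensions is d^r.
Here d = 8 and r = 5.
8^5 = 32768

32768


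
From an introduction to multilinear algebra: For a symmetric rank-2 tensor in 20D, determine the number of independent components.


A symmetric rank-2 tensor in d dimensions has d(d+1)/2 independent components.
d = 20
d(d+1)/2 = 20 * 21 / 2 = 420 / 2 = 210

210


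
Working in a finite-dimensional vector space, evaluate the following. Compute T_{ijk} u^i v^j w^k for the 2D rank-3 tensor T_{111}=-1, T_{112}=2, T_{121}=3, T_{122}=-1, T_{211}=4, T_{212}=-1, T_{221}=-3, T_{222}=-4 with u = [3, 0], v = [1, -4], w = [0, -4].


S = sum over i,j,k of T_{ijk} u_i v_j w_k. Expanding all 8 terms:
T_{111}*u_1*v_1*w_1 = -1*3*1*0 = 0  (running total: 0)
T_{112}*u_1*v_1*w_2 = 2*3*1*-4 = -24  (running total: -24)
T_{121}*u_1*v_2*w_1 = 3*3*-4*0 = 0  (running total: -24)
T_{122}*u_1*v_2*w_2 = -1*3*-4*-4 = -48  (running total: -72)
T_{211}*u_2*v_1*w_1 = 4*0*1*0 = 0  (running total: -72)
T_{212}*u_2*v_1*w_2 = -1*0*1*-4 = 0  (running total: -72)
T_{221}*u_2*v_2*w_1 = -3*0*-4*0 = 0  (running total: -72)
T_{222}*u_2*v_2*w_2 = -4*0*-4*-4 = 0  (running total: -72)
S = -72

-72


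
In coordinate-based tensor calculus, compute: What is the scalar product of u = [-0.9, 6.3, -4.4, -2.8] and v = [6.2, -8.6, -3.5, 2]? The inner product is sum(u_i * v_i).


The inner product u . v = sum of u_i * v_i.
Term-by-term: -0.9 * 6.2, 6.3 * -8.6, -4.4 * -3.5, -2.8 * 2
Products: -5.58, -54.18, 15.4, -5.6
Sum = -5.58 + -54.18 + 15.4 + -5.6 = -49.96

-49.96


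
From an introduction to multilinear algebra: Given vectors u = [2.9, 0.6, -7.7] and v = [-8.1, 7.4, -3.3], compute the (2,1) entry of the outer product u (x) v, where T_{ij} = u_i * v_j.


The outer product entry T_{ij} = u_i * v_j.
We need i=2, j=1.
u_2 = 0.6, v_1 = -8.1
T_{2,1} = 0.6 * -8.1 = -4.86

-4.86


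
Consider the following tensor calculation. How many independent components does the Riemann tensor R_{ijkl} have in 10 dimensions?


The Riemann tensor in d dimensions has d^2(d^2 - 1)/12 independent components.
d = 10, so d^2 = 100
d^2 - 1 = 99
d^2(d^2 - 1) = 100 * 99 = 9900
Divide by 12: 9900 / 12 = 825

825


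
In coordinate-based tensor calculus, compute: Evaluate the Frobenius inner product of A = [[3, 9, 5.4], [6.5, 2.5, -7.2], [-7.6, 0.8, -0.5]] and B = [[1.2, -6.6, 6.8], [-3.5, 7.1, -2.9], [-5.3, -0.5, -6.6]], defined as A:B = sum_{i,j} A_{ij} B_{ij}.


A:B = sum over all i,j of A_{ij} * B_{ij}.
Row 1: 3*1.2=3.6, 9*-6.6=-59.4, 5.4*6.8=36.72 => row sum = -19.08
Row 2: 6.5*-3.5=-22.75, 2.5*7.1=17.75, -7.2*-2.9=20.88 => row sum = 15.88
Row 3: -7.6*-5.3=40.28, 0.8*-0.5=-0.4, -0.5*-6.6=3.3 => row sum = 43.18
Total = -19.08 + 15.88 + 43.18 = 39.98

39.98


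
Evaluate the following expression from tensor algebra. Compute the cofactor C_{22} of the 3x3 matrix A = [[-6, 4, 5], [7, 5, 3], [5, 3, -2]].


To find cofactor C_{22}, delete row 2 and column 2.
The resulting 2x2 submatrix is: [[-6, 5], [5, -2]]
Minor M_{22} = -6*-2 - 5*5
  = 12 - 25 = -13
Sign = (-1)^(2+2) = (-1)^4 = 1
Cofactor C_{22} = 1 * -13 = -13

-13


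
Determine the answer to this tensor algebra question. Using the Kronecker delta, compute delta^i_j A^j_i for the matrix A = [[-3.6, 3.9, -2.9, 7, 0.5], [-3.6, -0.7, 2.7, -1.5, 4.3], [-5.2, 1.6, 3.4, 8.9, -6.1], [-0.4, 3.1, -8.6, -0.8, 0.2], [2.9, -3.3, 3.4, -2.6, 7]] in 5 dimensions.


The contraction (trace) of a rank-2 tensor is the sum of its diagonal elements.
Diagonal entries: A[1,1] = -3.6, A[2,2] = -0.7, A[3,3] = 3.4, A[4,4] = -0.8, A[5,5] = 7
Tr(A) = -3.6 + -0.7 + 3.4 + -0.8 + 7 = 5.3

5.3


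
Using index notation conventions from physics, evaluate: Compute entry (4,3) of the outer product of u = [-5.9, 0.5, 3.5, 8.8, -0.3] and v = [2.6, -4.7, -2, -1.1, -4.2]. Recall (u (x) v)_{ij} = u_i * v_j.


The outer product entry T_{ij} = u_i * v_j.
We need i=4, j=3.
u_4 = 8.8, v_3 = -2
T_{4,3} = 8.8 * -2 = -17.6

-17.6


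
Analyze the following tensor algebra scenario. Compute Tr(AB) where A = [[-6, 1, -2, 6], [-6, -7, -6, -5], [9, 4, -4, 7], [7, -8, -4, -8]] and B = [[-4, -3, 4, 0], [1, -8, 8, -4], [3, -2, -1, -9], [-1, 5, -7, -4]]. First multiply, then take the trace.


Tr(AB) = sum_i (AB)_{ii} where (AB)_{ii} = sum_k A_{ik} B_{ki}.
(AB)_{11} = -6*-4 + 1*1 + -2*3 + 6*-1 = 13
(AB)_{22} = -6*-3 + -7*-8 + -6*-2 + -5*5 = 61
(AB)_{33} = 9*4 + 4*8 + -4*-1 + 7*-7 = 23
(AB)_{44} = 7*0 + -8*-4 + -4*-9 + -8*-4 = 100
Tr(AB) = 13 + 61 + 23 + 100 = 197

197


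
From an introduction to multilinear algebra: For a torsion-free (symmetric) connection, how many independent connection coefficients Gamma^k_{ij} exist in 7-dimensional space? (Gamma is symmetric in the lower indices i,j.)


Christoffel symbols Gamma^k_{ij} are symmetric in i,j, so there are d * d(d+1)/2 independent symbols.
d = 7
d(d+1)/2 = 7 * 8 / 2 = 28
Total = 7 * 28 = 196

196


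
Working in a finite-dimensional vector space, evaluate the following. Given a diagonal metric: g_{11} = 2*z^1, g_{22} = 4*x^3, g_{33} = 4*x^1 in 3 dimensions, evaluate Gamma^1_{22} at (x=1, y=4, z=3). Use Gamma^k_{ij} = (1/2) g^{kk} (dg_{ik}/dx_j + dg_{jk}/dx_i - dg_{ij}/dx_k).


For a diagonal metric, Gamma^k_{ij} = (1/2) g^{kk} (dg_{ik}/dx_j + dg_{jk}/dx_i - dg_{ij}/dx_k).
The metric is diagonal, so g_{ab} = 0 for a != b.
At the given point: g_{11} = 6, g_{22} = 4, g_{33} = 4
g^{11} = 1/6
dg_{21}/dx_2 = 0 (off-diagonal)
dg_{21}/dx_2 = 0 (off-diagonal)
dg_{22}/dx_1 = dg_{22}/dx_1 = 12
Numerator = 0 + 0 - 12 = -12
Gamma^1_{22} = -12 / (2 * 6) = -1

-1


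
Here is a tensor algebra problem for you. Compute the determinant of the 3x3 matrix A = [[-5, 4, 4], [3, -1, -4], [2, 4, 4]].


Expanding along the first row, det(A) = a11*M_11 - a12*M_12 + a13*M_13, where M_1j is the (1,j) minor.
Minor M_11 = -1*4 - -4*4 = 12
Minor M_12 = 3*4 - -4*2 = 20
Minor M_13 = 3*4 - -1*2 = 14
det = -5*(12) - 4*(20) + 4*(14)
    = -60 - 80 + 56
    = -84

-84


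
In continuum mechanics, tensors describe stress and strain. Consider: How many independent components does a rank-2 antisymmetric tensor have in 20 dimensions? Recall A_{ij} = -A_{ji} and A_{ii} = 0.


An antisymmetric rank-2 tensor satisfies A_{ij} = -A_{ji}, so diagonal entries are zero.
The independent components are the upper-triangular entries: C(n, 2) = n(n-1)/2.
n = 20
C(20, 2) = 20 * 19 / 2 = 380 / 2 = 190

190


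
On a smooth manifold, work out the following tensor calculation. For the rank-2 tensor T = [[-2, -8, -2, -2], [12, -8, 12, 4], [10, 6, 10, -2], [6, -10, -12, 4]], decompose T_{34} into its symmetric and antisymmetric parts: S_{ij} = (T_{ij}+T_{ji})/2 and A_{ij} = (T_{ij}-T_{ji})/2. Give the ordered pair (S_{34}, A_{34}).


T_{34} = -2
T_{43} = -12
S_{34} = (-2 + -12)/2 = -14/2 = -7
A_{34} = (-2 - -12)/2 = 10/2 = 5
Check: S + A = -7 + 5 = -2 = T_{34}.

(-7, 5)


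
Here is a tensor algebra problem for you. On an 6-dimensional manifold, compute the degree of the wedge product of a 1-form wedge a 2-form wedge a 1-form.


The degree of a wedge product is the sum of the degrees of the individual forms.
Degrees: 1, 2, 1
Total degree = 1 + 2 + 1 = 4

4


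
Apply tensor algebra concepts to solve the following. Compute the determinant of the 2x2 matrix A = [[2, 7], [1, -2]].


For a 2x2 matrix [[a, b], [c, d]], det = a*d - b*c.
a = 2, b = 7, c = 1, d = -2
a*d = 2 * -2 = -4
b*c = 7 * 1 = 7
det = -4 - 7 = -11

-11


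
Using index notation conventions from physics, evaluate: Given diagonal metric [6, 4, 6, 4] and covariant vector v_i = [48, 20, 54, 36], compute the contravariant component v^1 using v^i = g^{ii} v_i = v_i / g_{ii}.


To raise an index with a diagonal metric: v^i = v_i / g_{ii}.
For index 1: v_1 = 48, g_{11} = 6
v^1 = 48 / 6 = 8

8


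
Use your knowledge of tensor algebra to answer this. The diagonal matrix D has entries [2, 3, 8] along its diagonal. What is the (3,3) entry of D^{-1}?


For a diagonal matrix, the inverse has entries (D^{-1})_{ii} = 1/d_{ii}.
The diagonal entries are: d_{11} = 2, d_{22} = 3, d_{33} = 8
We need (D^{-1})_{33} = 1/d_{33} = 1/8 = 1/8

1/8


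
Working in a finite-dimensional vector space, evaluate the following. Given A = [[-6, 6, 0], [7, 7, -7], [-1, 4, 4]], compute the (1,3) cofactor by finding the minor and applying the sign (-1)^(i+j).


To find cofactor C_{13}, delete row 1 and column 3.
The resulting 2x2 submatrix is: [[7, 7], [-1, 4]]
Minor M_{13} = 7*4 - 7*-1
  = 28 - -7 = 35
Sign = (-1)^(1+3) = (-1)^4 = 1
Cofactor C_{13} = 1 * 35 = 35

35


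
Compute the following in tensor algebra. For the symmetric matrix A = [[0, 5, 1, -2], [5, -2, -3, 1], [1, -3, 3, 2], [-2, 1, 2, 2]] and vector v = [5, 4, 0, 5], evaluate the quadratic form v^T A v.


First compute Av:
(Av)_1 = 0*5 + 5*4 + 1*0 + -2*5 = 10
(Av)_2 = 5*5 + -2*4 + -3*0 + 1*5 = 22
(Av)_3 = 1*5 + -3*4 + 3*0 + 2*5 = 3
(Av)_4 = -2*5 + 1*4 + 2*0 + 2*5 = 4
Av = [10, 22, 3, 4]
Then v^T (Av) = 5*10 + 4*22 + 0*3 + 5*4
= 50 + 88 + 0 + 20 = 158

158


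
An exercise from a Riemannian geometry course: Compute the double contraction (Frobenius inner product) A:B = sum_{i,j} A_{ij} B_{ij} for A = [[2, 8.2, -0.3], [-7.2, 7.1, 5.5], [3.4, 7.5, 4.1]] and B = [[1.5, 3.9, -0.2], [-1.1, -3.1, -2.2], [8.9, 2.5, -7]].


A:B = sum over all i,j of A_{ij} * B_{ij}.
Row 1: 2*1.5=3, 8.2*3.9=31.98, -0.3*-0.2=0.06 => row sum = 35.04
Row 2: -7.2*-1.1=7.92, 7.1*-3.1=-22.01, 5.5*-2.2=-12.1 => row sum = -26.19
Row 3: 3.4*8.9=30.26, 7.5*2.5=18.75, 4.1*-7=-28.7 => row sum = 20.31
Total = 35.04 + -26.19 + 20.31 = 29.16

29.16


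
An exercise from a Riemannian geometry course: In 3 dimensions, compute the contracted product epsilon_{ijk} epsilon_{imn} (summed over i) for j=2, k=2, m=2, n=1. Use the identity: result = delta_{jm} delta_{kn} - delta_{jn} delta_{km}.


Using the identity: epsilon_{ijk} epsilon_{imn} = delta_{jm} delta_{kn} - delta_{jn} delta_{km}.
delta_{22} = 1
delta_{21} = 0
delta_{21} = 0
delta_{22} = 1
Result = 1 * 0 - 0 * 1 = 0 - 0 = 0

0


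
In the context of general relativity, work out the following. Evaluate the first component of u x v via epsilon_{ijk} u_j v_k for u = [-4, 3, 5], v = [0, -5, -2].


(u x v)_1 = sum_{j,k} epsilon_{1jk} u_j v_k. Only permutations of (1,2,3) contribute; the two non-zero terms are:
eps_{123} u_2 v_3 = 1 * 3 * -2 = -6
eps_{132} u_3 v_2 = -1 * 5 * -5 = 25
(u x v)_1 = 19

19


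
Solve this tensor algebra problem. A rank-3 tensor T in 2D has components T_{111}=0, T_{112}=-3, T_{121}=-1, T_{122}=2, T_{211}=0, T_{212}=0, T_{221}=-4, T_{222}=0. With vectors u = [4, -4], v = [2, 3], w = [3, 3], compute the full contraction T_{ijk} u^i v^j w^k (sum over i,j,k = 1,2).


S = sum over i,j,k of T_{ijk} u_i v_j w_k. Expanding all 8 terms:
T_{111}*u_1*v_1*w_1 = 0*4*2*3 = 0  (running total: 0)
T_{112}*u_1*v_1*w_2 = -3*4*2*3 = -72  (running total: -72)
T_{121}*u_1*v_2*w_1 = -1*4*3*3 = -36  (running total: -108)
T_{122}*u_1*v_2*w_2 = 2*4*3*3 = 72  (running total: -36)
T_{211}*u_2*v_1*w_1 = 0*-4*2*3 = 0  (running total: -36)
T_{212}*u_2*v_1*w_2 = 0*-4*2*3 = 0  (running total: -36)
T_{221}*u_2*v_2*w_1 = -4*-4*3*3 = 144  (running total: 108)
T_{222}*u_2*v_2*w_2 = 0*-4*3*3 = 0  (running total: 108)
S = 108

108


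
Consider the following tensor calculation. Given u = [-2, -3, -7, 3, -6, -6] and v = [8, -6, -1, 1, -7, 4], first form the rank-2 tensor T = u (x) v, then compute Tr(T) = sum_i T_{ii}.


The outer product gives T_{ij} = u_i v_j.
The trace (contraction) is Tr(T) = sum_i T_{ii} = sum_i u_i v_i.
Diagonal entries:
T_{11} = u_1 * v_1 = -2 * 8 = -16
T_{22} = u_2 * v_2 = -3 * -6 = 18
T_{33} = u_3 * v_3 = -7 * -1 = 7
T_{44} = u_4 * v_4 = 3 * 1 = 3
T_{55} = u_5 * v_5 = -6 * -7 = 42
T_{66} = u_6 * v_6 = -6 * 4 = -24
Tr(T) = -16 + 18 + 7 + 3 + 42 + -24 = 30

30


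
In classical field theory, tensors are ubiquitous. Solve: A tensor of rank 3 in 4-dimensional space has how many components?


The number of components of a rank-r tensor in d dimensions is d^r.
Here d = 4 and r = 3.
4^3 = 64

64


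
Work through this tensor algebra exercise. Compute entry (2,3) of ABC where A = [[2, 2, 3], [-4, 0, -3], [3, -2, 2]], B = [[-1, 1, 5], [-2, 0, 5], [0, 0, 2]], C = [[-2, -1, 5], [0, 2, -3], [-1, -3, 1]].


(ABC)_{23} = sum_m (AB)_{2m} C_{m3}. First compute row 2 of AB.
(AB)_{21} = -4*-1 + 0*-2 + -3*0 = 4
(AB)_{22} = -4*1 + 0*0 + -3*0 = -4
(AB)_{23} = -4*5 + 0*5 + -3*2 = -26
Now contract with column 3 of C:
(AB)_{21} * C_{13} = 4 * 5 = 20
(AB)_{22} * C_{23} = -4 * -3 = 12
(AB)_{23} * C_{33} = -26 * 1 = -26
(ABC)_{23} = 20 + 12 + -26 = 6

6


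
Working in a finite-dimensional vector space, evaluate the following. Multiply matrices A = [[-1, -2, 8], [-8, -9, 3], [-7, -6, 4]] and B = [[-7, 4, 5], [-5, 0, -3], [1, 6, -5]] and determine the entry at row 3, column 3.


(AB)_{ij} = sum_k A_{ik} B_{kj}.
For i=3, j=3:
A_{31} * B_{13} = -7 * 5 = -35
A_{32} * B_{23} = -6 * -3 = 18
A_{33} * B_{33} = 4 * -5 = -20
Sum = -35 + 18 + -20 = -37

-37


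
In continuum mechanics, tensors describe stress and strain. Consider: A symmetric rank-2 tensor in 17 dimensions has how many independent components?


A symmetric rank-2 tensor in d dimensions has d(d+1)/2 independent components.
d = 17
d(d+1)/2 = 17 * 18 / 2 = 306 / 2 = 153

153


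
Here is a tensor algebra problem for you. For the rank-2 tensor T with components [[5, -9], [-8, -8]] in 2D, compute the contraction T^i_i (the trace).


The contraction (trace) of a rank-2 tensor is the sum of its diagonal elements.
Diagonal entries: A[1,1] = 5, A[2,2] = -8
Tr(A) = 5 + -8 = -3

-3


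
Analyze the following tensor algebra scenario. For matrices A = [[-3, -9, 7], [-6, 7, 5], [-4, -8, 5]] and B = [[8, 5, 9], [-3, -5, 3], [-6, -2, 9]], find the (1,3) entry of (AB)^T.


(AB)^T_{ij} = (AB)_{ji} = sum_k A_{jk} B_{ki}.
For i=1, j=3 we need (AB)_{31}:
A_{31} * B_{11} = -4 * 8 = -32
A_{32} * B_{21} = -8 * -3 = 24
A_{33} * B_{31} = 5 * -6 = -30
Sum = -32 + 24 + -30 = -38

-38


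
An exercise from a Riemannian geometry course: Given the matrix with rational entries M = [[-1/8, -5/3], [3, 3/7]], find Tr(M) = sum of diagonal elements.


The trace is the sum of diagonal entries.
Diagonal: M[1,1] = -1/8, M[2,2] = 3/7
Tr(M) = -1/8 + 3/7
Computing step by step:
After adding M[1,1]: -1/8
After adding M[2,2]: 17/56
Tr(M) = 17/56

17/56


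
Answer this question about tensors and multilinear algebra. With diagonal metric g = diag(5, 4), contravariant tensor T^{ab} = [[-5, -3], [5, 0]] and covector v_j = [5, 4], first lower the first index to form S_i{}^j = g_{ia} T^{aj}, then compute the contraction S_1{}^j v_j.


Step 1: lower the first index. For a diagonal metric, g_{ia} T^{aj} = g_{ii} T^{ij} (no sum on i).
g_{11} = 5
S_1{}^1 = 5 * T^{11} = 5 * -5 = -25
S_1{}^2 = 5 * T^{12} = 5 * -3 = -15
Step 2: contract S_1{}^j with v_j.
S_1{}^1 * v_1 = -25 * 5 = -125
S_1{}^2 * v_2 = -15 * 4 = -60
Result = -125 + -60 = -185

-185


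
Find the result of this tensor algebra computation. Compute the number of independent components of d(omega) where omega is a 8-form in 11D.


The exterior derivative of a p-form is a (p+1)-form.
Its number of independent components is C(n, p+1).
n = 11, p+1 = 9
C(11, 9) = 55

55
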